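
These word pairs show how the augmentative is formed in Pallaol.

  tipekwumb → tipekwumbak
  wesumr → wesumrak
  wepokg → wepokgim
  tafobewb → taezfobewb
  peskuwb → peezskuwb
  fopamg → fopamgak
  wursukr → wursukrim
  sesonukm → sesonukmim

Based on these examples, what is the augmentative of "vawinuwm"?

vaezwinuwm

tafobewb and tipekwumb both end in -b yet inflect differently (taezfobewb, tipekwumbak), so the final letter is not what conditions the rule; the second-to-last letter is.
"vawinuwm" has second-to-last letter 'w'. The stems whose second-to-last letter is 'w' (tafobewb → taezfobewb, peskuwb → peezskuwb) insert -ez- after the first vowel.
The other patterns: stems whose second-to-last letter is 'k' add -im; stems whose second-to-last letter is 'm' add -ak.
So vawinuwm → vaezwinuwm.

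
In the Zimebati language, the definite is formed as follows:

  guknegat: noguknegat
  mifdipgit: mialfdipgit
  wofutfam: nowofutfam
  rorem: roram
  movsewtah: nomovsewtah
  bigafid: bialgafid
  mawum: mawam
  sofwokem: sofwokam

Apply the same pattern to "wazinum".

wazinam

mawum and wofutfam both end in -m yet inflect differently (mawam, nowofutfam), so the final letter is not what conditions the rule; the last vowel is.
"wazinum" has last vowel 'u'. The one such stem in the data (mawum → mawam) changes the last vowel to 'a' (as do sofwokem, rorem), so the same rule applies.
The other patterns: stems whose last vowel is 'a' add the prefix no-; stems whose last vowel is 'i' insert -al- after the first vowel.
So wazinum → wazinam.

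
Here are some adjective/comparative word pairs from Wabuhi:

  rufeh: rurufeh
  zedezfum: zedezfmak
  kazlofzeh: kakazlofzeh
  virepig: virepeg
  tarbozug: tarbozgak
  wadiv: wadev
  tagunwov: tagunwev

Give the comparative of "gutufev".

"gutufev" has last vowel 'e'. The stems whose last vowel is 'e' (kazlofzeh → kakazlofzeh, rufeh → rurufeh) repeat the first consonant+vowel as a prefix.
The other patterns: stems whose last vowel is 'i' or 'o' change the last vowel to 'e'; stems whose last vowel is 'u' delete the last vowel and add -ak.
So gutufev → gugutufev.

gugutufev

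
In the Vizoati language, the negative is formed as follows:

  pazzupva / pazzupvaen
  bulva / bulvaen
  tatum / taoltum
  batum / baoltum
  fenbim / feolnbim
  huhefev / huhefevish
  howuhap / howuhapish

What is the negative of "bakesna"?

pazzupva and howuhap both have last vowel 'a' yet inflect differently (pazzupvaen, howuhapish), so the last vowel is not what conditions the rule; the final letter is.
"bakesna" ends in -a. The stems ending in -a (pazzupva → pazzupvaen, bulva → bulvaen) add -en.
The other patterns: stems ending in -m insert -ol- after the first vowel; stems ending in -p or -v add -ish.
So bakesna → bakesnaen.

bakesnaen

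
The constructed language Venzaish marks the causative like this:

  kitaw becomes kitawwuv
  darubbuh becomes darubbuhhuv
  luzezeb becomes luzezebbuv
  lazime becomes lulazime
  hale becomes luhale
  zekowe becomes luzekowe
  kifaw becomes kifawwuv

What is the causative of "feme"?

lazime and luzezeb both have last vowel 'e' yet inflect differently (lulazime, luzezebbuv), so the last vowel is not what conditions the rule; the final letter is.
"feme" ends in -e. The stems ending in -e (lazime → lulazime, zekowe → luzekowe, hale → luhale) add the prefix lu-.
The other pattern: stems ending in -b, -h or -w double the final consonant and add -uv.
So feme → lufeme.

lufeme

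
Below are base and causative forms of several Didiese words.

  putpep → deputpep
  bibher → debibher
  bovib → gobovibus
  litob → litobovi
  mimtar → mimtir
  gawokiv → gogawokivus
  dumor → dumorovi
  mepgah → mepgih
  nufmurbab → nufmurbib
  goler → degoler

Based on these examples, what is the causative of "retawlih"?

goretawlihus

"retawlih" has last vowel 'i'. The stems whose last vowel is 'i' (bovib → gobovibus, gawokiv → gogawokivus) add go- … -us around the stem.
So retawlih → goretawlihus.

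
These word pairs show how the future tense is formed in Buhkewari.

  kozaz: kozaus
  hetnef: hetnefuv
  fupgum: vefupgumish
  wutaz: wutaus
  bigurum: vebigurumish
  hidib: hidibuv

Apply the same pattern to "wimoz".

wimous

kozaz and fupgum both have 2 vowels yet inflect differently (kozaus, vefupgumish), so the number of vowels is not what conditions the rule; the final letter is.
"wimoz" ends in -z. The stems ending in -z (kozaz → kozaus, wutaz → wutaus) drop the final letter and add -us.
So wimoz → wimous.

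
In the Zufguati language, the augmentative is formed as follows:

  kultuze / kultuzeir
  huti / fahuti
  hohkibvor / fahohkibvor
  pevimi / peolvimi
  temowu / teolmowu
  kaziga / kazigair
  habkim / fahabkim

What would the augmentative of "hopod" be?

fahopod

huti and pevimi both end in -i yet inflect differently (fahuti, peolvimi), so the final letter is not what conditions the rule; the first letter is.
"hopod" begins with h-. The stems beginning with h- (hohkibvor → fahohkibvor, habkim → fahabkim, huti → fahuti) add the prefix fa-.
The other patterns: stems beginning with k- add -ir; stems beginning with p- or t- insert -ol- after the first vowel.
So hopod → fahopod.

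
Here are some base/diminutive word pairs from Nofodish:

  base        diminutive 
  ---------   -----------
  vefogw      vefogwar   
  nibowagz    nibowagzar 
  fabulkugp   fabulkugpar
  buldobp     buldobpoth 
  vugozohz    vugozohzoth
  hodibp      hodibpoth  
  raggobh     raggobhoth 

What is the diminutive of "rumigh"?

rumighar

"rumigh" has second-to-last letter 'g'. The stems whose second-to-last letter is 'g' (vefogw → vefogwar, nibowagz → nibowagzar, fabulkugp → fabulkugpar) add -ar.
The other pattern: stems whose second-to-last letter is 'b' or 'h' add -oth.
So rumigh → rumighar.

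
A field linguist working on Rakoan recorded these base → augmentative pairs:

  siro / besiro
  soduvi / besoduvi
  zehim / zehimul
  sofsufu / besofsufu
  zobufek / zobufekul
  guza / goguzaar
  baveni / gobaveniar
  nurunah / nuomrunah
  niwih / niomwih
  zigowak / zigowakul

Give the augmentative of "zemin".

soduvi and baveni both end in -i yet inflect differently (besoduvi, gobaveniar), so the final letter is not what conditions the rule; the first letter is.
"zemin" begins with z-. The stems beginning with z- (zobufek → zobufekul, zigowak → zigowakul, zehim → zehimul) add -ul.
So zemin → zeminul.

zeminul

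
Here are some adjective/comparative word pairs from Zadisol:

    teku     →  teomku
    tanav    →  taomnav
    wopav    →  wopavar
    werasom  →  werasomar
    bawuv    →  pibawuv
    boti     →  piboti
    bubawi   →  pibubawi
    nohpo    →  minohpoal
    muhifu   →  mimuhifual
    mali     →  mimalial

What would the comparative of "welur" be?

tanav and wopav both end in -v yet inflect differently (taomnav, wopavar), so the final letter is not what conditions the rule; the first letter is.
"welur" begins with w-. The stems beginning with w- (wopav → wopavar, werasom → werasomar) add -ar.
So welur → welurar.

welurar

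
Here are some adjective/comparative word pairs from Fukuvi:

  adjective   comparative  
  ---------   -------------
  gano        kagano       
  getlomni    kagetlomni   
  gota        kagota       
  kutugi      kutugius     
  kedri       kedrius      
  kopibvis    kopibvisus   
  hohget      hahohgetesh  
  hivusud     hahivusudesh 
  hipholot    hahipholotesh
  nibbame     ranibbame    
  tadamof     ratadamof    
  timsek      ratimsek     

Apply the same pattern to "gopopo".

kagopopo

getlomni and kutugi both end in -i yet inflect differently (kagetlomni, kutugius), so the final letter is not what conditions the rule; the first letter is.
"gopopo" begins with g-. The stems beginning with g- (gano → kagano, getlomni → kagetlomni, gota → kagota) add the prefix ka-.
So gopopo → kagopopo.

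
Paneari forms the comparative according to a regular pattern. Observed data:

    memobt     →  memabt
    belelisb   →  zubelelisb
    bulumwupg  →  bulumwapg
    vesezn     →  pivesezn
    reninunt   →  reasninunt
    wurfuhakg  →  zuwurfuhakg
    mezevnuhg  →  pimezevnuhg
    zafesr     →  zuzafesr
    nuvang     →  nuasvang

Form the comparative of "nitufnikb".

bulumwupg and mezevnuhg both end in -g yet inflect differently (bulumwapg, pimezevnuhg), so the final letter is not what conditions the rule; the second-to-last letter is.
"nitufnikb" has second-to-last letter 'k'. The one such stem in the data (wurfuhakg → zuwurfuhakg) adds the prefix zu-, so the same rule applies.
The other patterns: stems whose second-to-last letter is 'b' or 'p' change the last vowel to 'a'; stems whose second-to-last letter is 'h' or 'z' add the prefix pi-; stems whose second-to-last letter is 'n' insert -as- after the first vowel.
So nitufnikb → zunitufnikb.

zunitufnikb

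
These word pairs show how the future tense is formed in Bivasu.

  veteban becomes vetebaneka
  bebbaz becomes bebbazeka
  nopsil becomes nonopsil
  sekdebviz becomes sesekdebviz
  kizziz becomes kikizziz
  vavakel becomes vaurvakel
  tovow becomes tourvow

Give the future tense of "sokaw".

"sokaw" has last vowel 'a'. The stems whose last vowel is 'a' (veteban → vetebaneka, bebbaz → bebbazeka) add -eka.
The other patterns: stems whose last vowel is 'i' repeat the first consonant+vowel as a prefix; stems whose last vowel is 'e' or 'o' insert -ur- after the first vowel.
So sokaw → sokaweka.

sokaweka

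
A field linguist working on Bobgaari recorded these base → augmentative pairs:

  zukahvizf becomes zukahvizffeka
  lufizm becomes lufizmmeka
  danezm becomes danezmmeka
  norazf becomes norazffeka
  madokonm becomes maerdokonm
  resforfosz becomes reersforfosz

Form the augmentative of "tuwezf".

tuwezffeka

"tuwezf" has second-to-last letter 'z'. The stems whose second-to-last letter is 'z' (zukahvizf → zukahvizffeka, lufizm → lufizmmeka, danezm → danezmmeka) double the final consonant and add -eka.
So tuwezf → tuwezffeka.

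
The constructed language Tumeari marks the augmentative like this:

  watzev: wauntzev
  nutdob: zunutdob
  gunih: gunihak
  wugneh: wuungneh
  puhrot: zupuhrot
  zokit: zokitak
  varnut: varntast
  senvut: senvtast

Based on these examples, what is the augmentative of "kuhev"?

kuunhev

zokit and senvut both end in -t yet inflect differently (zokitak, senvtast), so the final letter is not what conditions the rule; the last vowel is.
"kuhev" has last vowel 'e'. The stems whose last vowel is 'e' (watzev → wauntzev, wugneh → wuungneh) insert -un- after the first vowel.
The other patterns: stems whose last vowel is 'i' add -ak; stems whose last vowel is 'u' delete the last vowel and add -ast; stems whose last vowel is 'o' add the prefix zu-.
So kuhev → kuunhev.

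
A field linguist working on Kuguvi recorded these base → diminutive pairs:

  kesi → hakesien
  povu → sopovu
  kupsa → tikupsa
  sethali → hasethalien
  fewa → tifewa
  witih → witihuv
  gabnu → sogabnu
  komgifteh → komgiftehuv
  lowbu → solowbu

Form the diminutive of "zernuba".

witih and kesi both have last vowel 'i' yet inflect differently (witihuv, hakesien), so the last vowel is not what conditions the rule; the final letter is.
"zernuba" ends in -a. The stems ending in -a (fewa → tifewa, kupsa → tikupsa) add the prefix ti-.
The other patterns: stems ending in -u add the prefix so-; stems ending in -h add -uv; stems ending in -i add ha- … -en around the stem.
So zernuba → tizernuba.

tizernuba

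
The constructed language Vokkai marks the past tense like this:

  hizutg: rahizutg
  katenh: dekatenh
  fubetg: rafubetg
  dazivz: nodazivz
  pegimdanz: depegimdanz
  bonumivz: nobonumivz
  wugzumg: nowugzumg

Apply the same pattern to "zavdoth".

razavdoth

"zavdoth" has second-to-last letter 't'. The stems whose second-to-last letter is 't' (hizutg → rahizutg, fubetg → rafubetg) add the prefix ra-.
The other patterns: stems whose second-to-last letter is 'n' add the prefix de-; stems whose second-to-last letter is 'm' or 'v' add the prefix no-.
So zavdoth → razavdoth.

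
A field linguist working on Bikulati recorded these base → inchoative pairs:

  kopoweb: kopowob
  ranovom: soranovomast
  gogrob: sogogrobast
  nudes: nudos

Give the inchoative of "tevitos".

"tevitos" has last vowel 'o'. The stems whose last vowel is 'o' (ranovom → soranovomast, gogrob → sogogrobast) add so- … -ast around the stem.
So tevitos → sotevitosast.

sotevitosast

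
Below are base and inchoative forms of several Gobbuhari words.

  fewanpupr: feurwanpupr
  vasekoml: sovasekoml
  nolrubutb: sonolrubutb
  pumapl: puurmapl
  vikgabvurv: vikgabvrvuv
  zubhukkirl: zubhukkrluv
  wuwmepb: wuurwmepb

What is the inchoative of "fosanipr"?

zubhukkirl and pumapl both end in -l yet inflect differently (zubhukkrluv, puurmapl), so the final letter is not what conditions the rule; the second-to-last letter is.
"fosanipr" has second-to-last letter 'p'. The stems whose second-to-last letter is 'p' (fewanpupr → feurwanpupr, pumapl → puurmapl, wuwmepb → wuurwmepb) insert -ur- after the first vowel.
So fosanipr → foursanipr.

foursanipr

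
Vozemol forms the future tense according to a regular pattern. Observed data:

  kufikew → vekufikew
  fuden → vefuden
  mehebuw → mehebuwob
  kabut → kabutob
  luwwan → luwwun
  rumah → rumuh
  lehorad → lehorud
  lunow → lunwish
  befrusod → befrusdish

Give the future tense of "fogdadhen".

vefogdadhen

kufikew and mehebuw both end in -w yet inflect differently (vekufikew, mehebuwob), so the final letter is not what conditions the rule; the last vowel is.
"fogdadhen" has last vowel 'e'. The stems whose last vowel is 'e' (kufikew → vekufikew, fuden → vefuden) add the prefix ve-.
So fogdadhen → vefogdadhen.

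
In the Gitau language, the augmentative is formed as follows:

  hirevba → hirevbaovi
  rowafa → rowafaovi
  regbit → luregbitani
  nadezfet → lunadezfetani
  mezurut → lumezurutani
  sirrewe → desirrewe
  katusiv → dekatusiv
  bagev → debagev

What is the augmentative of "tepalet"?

nadezfet and sirrewe both have last vowel 'e' yet inflect differently (lunadezfetani, desirrewe), so the last vowel is not what conditions the rule; the final letter is.
"tepalet" ends in -t. The stems ending in -t (regbit → luregbitani, nadezfet → lunadezfetani, mezurut → lumezurutani) add lu- … -ani around the stem.
So tepalet → lutepaletani.

lutepaletani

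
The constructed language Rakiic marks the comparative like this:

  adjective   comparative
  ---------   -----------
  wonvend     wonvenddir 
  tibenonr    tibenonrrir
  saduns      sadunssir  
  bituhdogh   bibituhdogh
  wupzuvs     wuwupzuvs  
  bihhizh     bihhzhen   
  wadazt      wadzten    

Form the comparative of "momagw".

momomagw

saduns and wupzuvs both end in -s yet inflect differently (sadunssir, wuwupzuvs), so the final letter is not what conditions the rule; the second-to-last letter is.
"momagw" has second-to-last letter 'g'. The one such stem in the data (bituhdogh → bibituhdogh) repeats the first consonant+vowel as a prefix (as does wupzuvs), so the same rule applies.
The other patterns: stems whose second-to-last letter is 'n' double the final consonant and add -ir; stems whose second-to-last letter is 'z' delete the last vowel and add -en.
So momagw → momomagw.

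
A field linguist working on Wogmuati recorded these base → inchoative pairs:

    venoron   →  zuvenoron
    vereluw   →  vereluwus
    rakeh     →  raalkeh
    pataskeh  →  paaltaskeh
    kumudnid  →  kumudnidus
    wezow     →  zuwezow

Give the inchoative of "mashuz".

mashuzus

wezow and vereluw both end in -w yet inflect differently (zuwezow, vereluwus), so the final letter is not what conditions the rule; the last vowel is.
"mashuz" has last vowel 'u'. The one such stem in the data (vereluw → vereluwus) adds -us, so the same rule applies.
The other patterns: stems whose last vowel is 'o' add the prefix zu-; stems whose last vowel is 'e' insert -al- after the first vowel.
So mashuz → mashuzus.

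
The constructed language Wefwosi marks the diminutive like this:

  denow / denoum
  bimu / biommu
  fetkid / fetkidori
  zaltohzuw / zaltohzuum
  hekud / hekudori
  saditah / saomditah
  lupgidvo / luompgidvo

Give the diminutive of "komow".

zaltohzuw and hekud both have last vowel 'u' yet inflect differently (zaltohzuum, hekudori), so the last vowel is not what conditions the rule; the final letter is.
"komow" ends in -w. The stems ending in -w (denow → denoum, zaltohzuw → zaltohzuum) drop the final letter and add -um.
So komow → komoum.

komoum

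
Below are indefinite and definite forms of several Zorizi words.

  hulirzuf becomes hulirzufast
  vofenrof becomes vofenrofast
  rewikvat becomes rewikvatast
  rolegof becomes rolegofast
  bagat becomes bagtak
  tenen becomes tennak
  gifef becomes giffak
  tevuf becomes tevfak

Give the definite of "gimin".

gimnak

rewikvat and bagat both end in -t yet inflect differently (rewikvatast, bagtak), so the final letter is not what conditions the rule; the number of vowels is.
"gimin" has 2 vowels. The stems with 2 vowels (bagat → bagtak, tenen → tennak, gifef → giffak) delete the last vowel and add -ak.
So gimin → gimnak.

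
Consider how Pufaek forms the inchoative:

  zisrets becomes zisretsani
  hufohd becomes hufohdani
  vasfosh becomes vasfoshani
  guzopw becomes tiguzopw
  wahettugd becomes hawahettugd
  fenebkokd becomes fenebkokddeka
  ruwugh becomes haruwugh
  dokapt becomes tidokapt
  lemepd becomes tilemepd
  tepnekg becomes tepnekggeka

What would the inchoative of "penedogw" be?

hapenedogw

"penedogw" has second-to-last letter 'g'. The stems whose second-to-last letter is 'g' (wahettugd → hawahettugd, ruwugh → haruwugh) add the prefix ha-.
So penedogw → hapenedogw.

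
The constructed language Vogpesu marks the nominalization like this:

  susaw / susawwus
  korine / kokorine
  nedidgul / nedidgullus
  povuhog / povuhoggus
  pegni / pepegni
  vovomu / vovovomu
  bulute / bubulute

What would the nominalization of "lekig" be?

nedidgul and vovomu both have last vowel 'u' yet inflect differently (nedidgullus, vovovomu), so the last vowel is not what conditions the rule; whether the stem ends in a vowel or a consonant is.
"lekig" ends in a consonant. The stems ending in a consonant (nedidgul → nedidgullus, susaw → susawwus, povuhog → povuhoggus) double the final consonant and add -us.
The other pattern: stems ending in a vowel repeat the first consonant+vowel as a prefix.
So lekig → lekiggus.

lekiggus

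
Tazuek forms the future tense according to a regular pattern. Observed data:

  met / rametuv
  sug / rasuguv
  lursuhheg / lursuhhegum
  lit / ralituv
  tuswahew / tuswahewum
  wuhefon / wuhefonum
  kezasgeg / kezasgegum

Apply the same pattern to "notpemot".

notpemotum

"notpemot" has 3 vowels. The stems with 3 vowels (tuswahew → tuswahewum, wuhefon → wuhefonum, lursuhheg → lursuhhegum) add -um.
So notpemot → notpemotum.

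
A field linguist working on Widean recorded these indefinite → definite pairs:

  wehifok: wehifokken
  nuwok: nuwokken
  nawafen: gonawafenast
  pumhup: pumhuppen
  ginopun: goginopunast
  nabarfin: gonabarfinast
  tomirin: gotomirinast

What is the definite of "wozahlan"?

gowozahlanast

ginopun and pumhup both have last vowel 'u' yet inflect differently (goginopunast, pumhuppen), so the last vowel is not what conditions the rule; the final letter is.
"wozahlan" ends in -n. The stems ending in -n (ginopun → goginopunast, tomirin → gotomirinast, nabarfin → gonabarfinast) add go- … -ast around the stem.
The other pattern: stems ending in -k or -p double the final consonant and add -en.
So wozahlan → gowozahlanast.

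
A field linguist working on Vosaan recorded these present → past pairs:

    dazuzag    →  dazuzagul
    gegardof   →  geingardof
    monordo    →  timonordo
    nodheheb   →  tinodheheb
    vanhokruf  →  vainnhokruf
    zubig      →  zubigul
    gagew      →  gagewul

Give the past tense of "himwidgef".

gegardof and monordo both have last vowel 'o' yet inflect differently (geingardof, timonordo), so the last vowel is not what conditions the rule; the final letter is.
"himwidgef" ends in -f. The stems ending in -f (vanhokruf → vainnhokruf, gegardof → geingardof) insert -in- after the first vowel.
The other patterns: stems ending in -b or -o add the prefix ti-; stems ending in -g or -w add -ul.
So himwidgef → hiinmwidgef.

hiinmwidgef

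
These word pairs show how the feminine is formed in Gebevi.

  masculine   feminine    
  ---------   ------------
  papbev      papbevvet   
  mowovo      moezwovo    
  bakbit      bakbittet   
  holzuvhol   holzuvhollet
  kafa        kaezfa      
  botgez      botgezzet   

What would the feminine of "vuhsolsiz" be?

vuhsolsizzet

"vuhsolsiz" ends in a consonant. The stems ending in a consonant (papbev → papbevvet, holzuvhol → holzuvhollet, bakbit → bakbittet) double the final consonant and add -et.
The other pattern: stems ending in a vowel insert -ez- after the first vowel.
So vuhsolsiz → vuhsolsizzet.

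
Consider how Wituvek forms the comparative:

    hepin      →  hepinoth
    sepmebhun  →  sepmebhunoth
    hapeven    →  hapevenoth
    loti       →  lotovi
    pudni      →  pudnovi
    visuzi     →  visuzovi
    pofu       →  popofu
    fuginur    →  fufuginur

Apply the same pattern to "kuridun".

kuridunoth

hepin and loti both have last vowel 'i' yet inflect differently (hepinoth, lotovi), so the last vowel is not what conditions the rule; the final letter is.
"kuridun" ends in -n. The stems ending in -n (hepin → hepinoth, sepmebhun → sepmebhunoth, hapeven → hapevenoth) add -oth.
The other patterns: stems ending in -i drop the final letter and add -ovi; stems ending in -r or -u repeat the first consonant+vowel as a prefix.
So kuridun → kuridunoth.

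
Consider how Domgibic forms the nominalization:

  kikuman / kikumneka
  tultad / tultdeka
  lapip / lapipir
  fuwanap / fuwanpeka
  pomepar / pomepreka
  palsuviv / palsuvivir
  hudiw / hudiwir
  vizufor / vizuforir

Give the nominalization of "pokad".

pokdeka

fuwanap and lapip both end in -p yet inflect differently (fuwanpeka, lapipir), so the final letter is not what conditions the rule; the last vowel is.
"pokad" has last vowel 'a'. The stems whose last vowel is 'a' (tultad → tultdeka, fuwanap → fuwanpeka, pomepar → pomepreka) delete the last vowel and add -eka.
So pokad → pokdeka.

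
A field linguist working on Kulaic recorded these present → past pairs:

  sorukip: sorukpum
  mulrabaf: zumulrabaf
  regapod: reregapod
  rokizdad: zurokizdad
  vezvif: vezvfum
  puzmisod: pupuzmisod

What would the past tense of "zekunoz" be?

"zekunoz" has last vowel 'o'. The stems whose last vowel is 'o' (regapod → reregapod, puzmisod → pupuzmisod) repeat the first consonant+vowel as a prefix.
So zekunoz → zezekunoz.

zezekunoz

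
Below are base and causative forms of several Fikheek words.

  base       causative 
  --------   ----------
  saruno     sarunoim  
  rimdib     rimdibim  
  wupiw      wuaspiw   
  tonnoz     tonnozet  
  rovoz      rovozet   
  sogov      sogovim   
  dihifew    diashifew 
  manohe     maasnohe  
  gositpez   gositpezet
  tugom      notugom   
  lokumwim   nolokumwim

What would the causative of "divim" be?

nodivim

gositpez and manohe both have last vowel 'e' yet inflect differently (gositpezet, maasnohe), so the last vowel is not what conditions the rule; the final letter is.
"divim" ends in -m. The stems ending in -m (lokumwim → nolokumwim, tugom → notugom) add the prefix no-.
So divim → nodivim.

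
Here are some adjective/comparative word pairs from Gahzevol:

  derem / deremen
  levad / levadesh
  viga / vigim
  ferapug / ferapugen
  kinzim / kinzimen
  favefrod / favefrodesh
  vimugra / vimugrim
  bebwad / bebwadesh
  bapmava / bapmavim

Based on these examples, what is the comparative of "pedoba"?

pedobim

vimugra and levad both have last vowel 'a' yet inflect differently (vimugrim, levadesh), so the last vowel is not what conditions the rule; the final letter is.
"pedoba" ends in -a. The stems ending in -a (vimugra → vimugrim, bapmava → bapmavim, viga → vigim) drop the final letter and add -im.
The other patterns: stems ending in -d add -esh; stems ending in -g or -m add -en.
So pedoba → pedobim.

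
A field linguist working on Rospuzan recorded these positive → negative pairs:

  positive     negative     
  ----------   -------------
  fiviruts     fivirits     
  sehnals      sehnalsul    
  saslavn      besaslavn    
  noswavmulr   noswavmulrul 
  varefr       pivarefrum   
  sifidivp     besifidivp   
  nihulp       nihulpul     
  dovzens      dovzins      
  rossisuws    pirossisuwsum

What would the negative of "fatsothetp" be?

fatsothitp

fiviruts and sehnals both end in -s yet inflect differently (fivirits, sehnalsul), so the final letter is not what conditions the rule; the second-to-last letter is.
"fatsothetp" has second-to-last letter 't'. The one such stem in the data (fiviruts → fivirits) changes the last vowel to 'i' (as does dovzens), so the same rule applies.
So fatsothetp → fatsothitp.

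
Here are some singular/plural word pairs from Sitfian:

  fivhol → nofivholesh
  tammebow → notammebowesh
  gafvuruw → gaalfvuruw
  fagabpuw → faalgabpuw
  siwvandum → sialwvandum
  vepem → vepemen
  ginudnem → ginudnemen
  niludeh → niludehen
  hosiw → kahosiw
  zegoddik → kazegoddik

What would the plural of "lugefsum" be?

lualgefsum

tammebow and gafvuruw both end in -w yet inflect differently (notammebowesh, gaalfvuruw), so the final letter is not what conditions the rule; the last vowel is.
"lugefsum" has last vowel 'u'. The stems whose last vowel is 'u' (gafvuruw → gaalfvuruw, fagabpuw → faalgabpuw, siwvandum → sialwvandum) insert -al- after the first vowel.
So lugefsum → lualgefsum.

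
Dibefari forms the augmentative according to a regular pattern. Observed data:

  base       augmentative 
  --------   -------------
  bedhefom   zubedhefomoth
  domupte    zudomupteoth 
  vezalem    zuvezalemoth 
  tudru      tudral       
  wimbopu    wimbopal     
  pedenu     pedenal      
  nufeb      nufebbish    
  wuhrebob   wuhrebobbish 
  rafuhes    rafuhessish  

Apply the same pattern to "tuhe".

zutuheoth

domupte and nufeb both have last vowel 'e' yet inflect differently (zudomupteoth, nufebbish), so the last vowel is not what conditions the rule; the final letter is.
"tuhe" ends in -e. The one such stem in the data (domupte → zudomupteoth) adds zu- … -oth around the stem, so the same rule applies.
So tuhe → zutuheoth.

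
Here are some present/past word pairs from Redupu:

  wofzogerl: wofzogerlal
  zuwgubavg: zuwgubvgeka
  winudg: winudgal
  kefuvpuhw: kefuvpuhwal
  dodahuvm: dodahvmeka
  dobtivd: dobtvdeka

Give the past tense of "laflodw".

"laflodw" has second-to-last letter 'd'. The one such stem in the data (winudg → winudgal) adds -al, so the same rule applies.
So laflodw → laflodwal.

laflodwal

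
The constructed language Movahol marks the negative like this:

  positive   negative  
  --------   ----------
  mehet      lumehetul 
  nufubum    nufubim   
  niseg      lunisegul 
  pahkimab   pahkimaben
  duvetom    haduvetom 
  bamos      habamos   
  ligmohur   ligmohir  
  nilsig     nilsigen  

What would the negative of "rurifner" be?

lururifnerul

"rurifner" has last vowel 'e'. The stems whose last vowel is 'e' (mehet → lumehetul, niseg → lunisegul) add lu- … -ul around the stem.
The other patterns: stems whose last vowel is 'o' add the prefix ha-; stems whose last vowel is 'a' or 'i' add -en; stems whose last vowel is 'u' change the last vowel to 'i'.
So rurifner → lururifnerul.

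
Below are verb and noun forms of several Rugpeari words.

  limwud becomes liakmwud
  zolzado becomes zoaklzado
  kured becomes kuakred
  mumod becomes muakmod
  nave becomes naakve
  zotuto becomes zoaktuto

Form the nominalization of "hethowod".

Every pair shown (limwud → liakmwud, zolzado → zoaklzado, kured → kuakred, …) follows the same rule: insert -ak- after the first vowel.
So hethowod → heakthowod.

heakthowod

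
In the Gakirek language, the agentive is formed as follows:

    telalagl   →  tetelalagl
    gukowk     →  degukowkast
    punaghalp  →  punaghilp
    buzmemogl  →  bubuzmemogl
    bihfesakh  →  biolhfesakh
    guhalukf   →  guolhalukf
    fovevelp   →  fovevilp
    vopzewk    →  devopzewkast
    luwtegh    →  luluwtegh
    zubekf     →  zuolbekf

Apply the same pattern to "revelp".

revilp

bihfesakh and luwtegh both end in -h yet inflect differently (biolhfesakh, luluwtegh), so the final letter is not what conditions the rule; the second-to-last letter is.
"revelp" has second-to-last letter 'l'. The stems whose second-to-last letter is 'l' (punaghalp → punaghilp, fovevelp → fovevilp) change the last vowel to 'i'.
So revelp → revilp.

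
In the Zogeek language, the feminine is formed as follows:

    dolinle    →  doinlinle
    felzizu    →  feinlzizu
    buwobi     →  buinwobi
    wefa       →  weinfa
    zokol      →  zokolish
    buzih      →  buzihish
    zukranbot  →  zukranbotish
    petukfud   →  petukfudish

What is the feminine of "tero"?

teinro

buwobi and buzih both have last vowel 'i' yet inflect differently (buinwobi, buzihish), so the last vowel is not what conditions the rule; whether the stem ends in a vowel or a consonant is.
"tero" ends in a vowel. The stems ending in a vowel (dolinle → doinlinle, felzizu → feinlzizu, buwobi → buinwobi) insert -in- after the first vowel.
The other pattern: stems ending in a consonant add -ish.
So tero → teinro.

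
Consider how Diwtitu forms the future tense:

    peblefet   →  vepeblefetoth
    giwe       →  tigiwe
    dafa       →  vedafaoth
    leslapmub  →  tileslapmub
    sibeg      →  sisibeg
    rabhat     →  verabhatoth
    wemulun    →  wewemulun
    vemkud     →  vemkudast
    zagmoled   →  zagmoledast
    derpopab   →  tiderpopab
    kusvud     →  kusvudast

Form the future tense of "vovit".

vevovitoth

"vovit" ends in -t. The stems ending in -t (rabhat → verabhatoth, peblefet → vepeblefetoth) add ve- … -oth around the stem.
The other patterns: stems ending in -d add -ast; stems ending in -g or -n repeat the first consonant+vowel as a prefix; stems ending in -b or -e add the prefix ti-.
So vovit → vevovitoth.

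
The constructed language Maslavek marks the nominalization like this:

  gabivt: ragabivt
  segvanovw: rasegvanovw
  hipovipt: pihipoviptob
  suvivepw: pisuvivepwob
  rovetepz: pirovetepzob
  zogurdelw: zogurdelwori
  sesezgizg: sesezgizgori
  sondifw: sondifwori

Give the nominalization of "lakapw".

gabivt and hipovipt both end in -t yet inflect differently (ragabivt, pihipoviptob), so the final letter is not what conditions the rule; the second-to-last letter is.
"lakapw" has second-to-last letter 'p'. The stems whose second-to-last letter is 'p' (hipovipt → pihipoviptob, suvivepw → pisuvivepwob, rovetepz → pirovetepzob) add pi- … -ob around the stem.
So lakapw → pilakapwob.

pilakapwob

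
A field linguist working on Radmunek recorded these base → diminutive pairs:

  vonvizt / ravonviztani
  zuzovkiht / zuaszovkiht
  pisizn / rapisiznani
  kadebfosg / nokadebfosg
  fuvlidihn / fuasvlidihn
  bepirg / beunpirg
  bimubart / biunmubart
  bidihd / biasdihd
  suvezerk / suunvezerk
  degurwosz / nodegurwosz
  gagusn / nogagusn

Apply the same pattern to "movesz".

nomovesz

kadebfosg and bepirg both end in -g yet inflect differently (nokadebfosg, beunpirg), so the final letter is not what conditions the rule; the second-to-last letter is.
"movesz" has second-to-last letter 's'. The stems whose second-to-last letter is 's' (kadebfosg → nokadebfosg, gagusn → nogagusn, degurwosz → nodegurwosz) add the prefix no-.
So movesz → nomovesz.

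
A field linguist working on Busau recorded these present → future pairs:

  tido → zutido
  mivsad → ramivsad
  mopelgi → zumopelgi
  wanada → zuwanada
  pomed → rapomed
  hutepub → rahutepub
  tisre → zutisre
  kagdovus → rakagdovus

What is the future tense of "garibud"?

ragaribud

"garibud" ends in a consonant. The stems ending in a consonant (pomed → rapomed, hutepub → rahutepub, kagdovus → rakagdovus) add the prefix ra-.
The other pattern: stems ending in a vowel add the prefix zu-.
So garibud → ragaribud.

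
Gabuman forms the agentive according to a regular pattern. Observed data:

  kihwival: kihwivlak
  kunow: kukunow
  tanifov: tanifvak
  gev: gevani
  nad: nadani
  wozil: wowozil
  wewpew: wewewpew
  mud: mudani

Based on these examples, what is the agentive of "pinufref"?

pinufrfak

"pinufref" has 3 vowels. The stems with 3 vowels (tanifov → tanifvak, kihwival → kihwivlak) delete the last vowel and add -ak.
So pinufref → pinufrfak.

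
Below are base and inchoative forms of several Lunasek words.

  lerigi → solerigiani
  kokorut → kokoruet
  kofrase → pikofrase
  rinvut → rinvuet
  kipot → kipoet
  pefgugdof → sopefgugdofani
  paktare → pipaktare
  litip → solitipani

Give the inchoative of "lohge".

kipot and pefgugdof both have last vowel 'o' yet inflect differently (kipoet, sopefgugdofani), so the last vowel is not what conditions the rule; the final letter is.
"lohge" ends in -e. The stems ending in -e (kofrase → pikofrase, paktare → pipaktare) add the prefix pi-.
The other patterns: stems ending in -t drop the final letter and add -et; stems ending in -f, -i or -p add so- … -ani around the stem.
So lohge → pilohge.

pilohge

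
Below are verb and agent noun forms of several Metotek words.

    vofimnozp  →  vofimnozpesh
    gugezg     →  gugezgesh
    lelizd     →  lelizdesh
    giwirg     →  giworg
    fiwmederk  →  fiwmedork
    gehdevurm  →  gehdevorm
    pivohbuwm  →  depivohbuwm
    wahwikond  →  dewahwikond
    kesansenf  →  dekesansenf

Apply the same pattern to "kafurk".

gugezg and giwirg both end in -g yet inflect differently (gugezgesh, giworg), so the final letter is not what conditions the rule; the second-to-last letter is.
"kafurk" has second-to-last letter 'r'. The stems whose second-to-last letter is 'r' (giwirg → giworg, fiwmederk → fiwmedork, gehdevurm → gehdevorm) change the last vowel to 'o'.
So kafurk → kafork.

kafork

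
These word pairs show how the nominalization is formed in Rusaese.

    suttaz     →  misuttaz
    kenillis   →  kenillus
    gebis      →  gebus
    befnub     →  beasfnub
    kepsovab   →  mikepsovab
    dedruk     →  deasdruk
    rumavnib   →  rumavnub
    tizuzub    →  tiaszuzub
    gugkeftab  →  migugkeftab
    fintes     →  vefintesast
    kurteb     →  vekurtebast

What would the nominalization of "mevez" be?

vemevezast

kurteb and gugkeftab both end in -b yet inflect differently (vekurtebast, migugkeftab), so the final letter is not what conditions the rule; the last vowel is.
"mevez" has last vowel 'e'. The stems whose last vowel is 'e' (fintes → vefintesast, kurteb → vekurtebast) add ve- … -ast around the stem.
The other patterns: stems whose last vowel is 'a' add the prefix mi-; stems whose last vowel is 'u' insert -as- after the first vowel; stems whose last vowel is 'i' change the last vowel to 'u'.
So mevez → vemevezast.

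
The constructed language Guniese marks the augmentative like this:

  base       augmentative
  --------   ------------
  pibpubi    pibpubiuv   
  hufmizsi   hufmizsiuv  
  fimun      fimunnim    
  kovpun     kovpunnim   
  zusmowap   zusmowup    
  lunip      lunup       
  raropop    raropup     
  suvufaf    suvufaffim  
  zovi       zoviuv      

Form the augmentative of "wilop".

wilup

"wilop" ends in -p. The stems ending in -p (lunip → lunup, raropop → raropup, zusmowap → zusmowup) change the last vowel to 'u'.
The other patterns: stems ending in -i add -uv; stems ending in -f or -n double the final consonant and add -im.
So wilop → wilup.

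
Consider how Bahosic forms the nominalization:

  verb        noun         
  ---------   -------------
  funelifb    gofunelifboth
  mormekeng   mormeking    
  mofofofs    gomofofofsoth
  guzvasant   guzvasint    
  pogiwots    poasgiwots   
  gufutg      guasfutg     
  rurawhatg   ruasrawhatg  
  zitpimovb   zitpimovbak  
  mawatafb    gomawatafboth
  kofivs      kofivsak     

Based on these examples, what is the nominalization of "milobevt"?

mormekeng and rurawhatg both end in -g yet inflect differently (mormeking, ruasrawhatg), so the final letter is not what conditions the rule; the second-to-last letter is.
"milobevt" has second-to-last letter 'v'. The stems whose second-to-last letter is 'v' (kofivs → kofivsak, zitpimovb → zitpimovbak) add -ak.
So milobevt → milobevtak.

milobevtak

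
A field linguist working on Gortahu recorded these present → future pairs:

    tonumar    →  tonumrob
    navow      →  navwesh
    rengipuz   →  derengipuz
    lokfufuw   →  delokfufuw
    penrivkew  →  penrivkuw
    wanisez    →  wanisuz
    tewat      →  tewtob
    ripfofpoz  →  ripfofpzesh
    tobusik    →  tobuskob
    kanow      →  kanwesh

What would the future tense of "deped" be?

depud

penrivkew and navow both end in -w yet inflect differently (penrivkuw, navwesh), so the final letter is not what conditions the rule; the last vowel is.
"deped" has last vowel 'e'. The stems whose last vowel is 'e' (wanisez → wanisuz, penrivkew → penrivkuw) change the last vowel to 'u'.
The other patterns: stems whose last vowel is 'o' delete the last vowel and add -esh; stems whose last vowel is 'u' add the prefix de-; stems whose last vowel is 'a' or 'i' delete the last vowel and add -ob.
So deped → depud.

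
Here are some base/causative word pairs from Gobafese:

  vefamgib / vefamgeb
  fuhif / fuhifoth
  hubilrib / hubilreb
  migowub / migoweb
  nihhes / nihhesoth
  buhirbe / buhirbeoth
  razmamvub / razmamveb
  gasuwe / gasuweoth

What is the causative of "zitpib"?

vefamgib and fuhif both have last vowel 'i' yet inflect differently (vefamgeb, fuhifoth), so the last vowel is not what conditions the rule; the final letter is.
"zitpib" ends in -b. The stems ending in -b (vefamgib → vefamgeb, hubilrib → hubilreb, razmamvub → razmamveb) change the last vowel to 'e'.
The other pattern: stems ending in -e, -f or -s add -oth.
So zitpib → zitpeb.

zitpeb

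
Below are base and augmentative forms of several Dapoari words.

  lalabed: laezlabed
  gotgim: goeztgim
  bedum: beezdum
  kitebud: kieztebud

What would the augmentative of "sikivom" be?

siezkivom

Every pair shown (lalabed → laezlabed, gotgim → goeztgim, bedum → beezdum, …) follows the same rule: insert -ez- after the first vowel.
So sikivom → siezkivom.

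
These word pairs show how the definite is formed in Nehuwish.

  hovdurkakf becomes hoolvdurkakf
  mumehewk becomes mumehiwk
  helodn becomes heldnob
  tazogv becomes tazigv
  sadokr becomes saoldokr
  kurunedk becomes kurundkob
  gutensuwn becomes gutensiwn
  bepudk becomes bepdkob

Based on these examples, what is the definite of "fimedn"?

fimdnob

"fimedn" has second-to-last letter 'd'. The stems whose second-to-last letter is 'd' (kurunedk → kurundkob, bepudk → bepdkob, helodn → heldnob) delete the last vowel and add -ob.
So fimedn → fimdnob.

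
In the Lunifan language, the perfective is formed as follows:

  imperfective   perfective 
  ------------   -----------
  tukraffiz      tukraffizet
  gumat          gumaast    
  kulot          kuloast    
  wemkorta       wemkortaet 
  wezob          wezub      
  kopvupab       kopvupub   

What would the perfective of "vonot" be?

gumat and kopvupab both have last vowel 'a' yet inflect differently (gumaast, kopvupub), so the last vowel is not what conditions the rule; the final letter is.
"vonot" ends in -t. The stems ending in -t (gumat → gumaast, kulot → kuloast) drop the final letter and add -ast.
The other patterns: stems ending in -b change the last vowel to 'u'; stems ending in -a or -z add -et.
So vonot → vonoast.

vonoast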